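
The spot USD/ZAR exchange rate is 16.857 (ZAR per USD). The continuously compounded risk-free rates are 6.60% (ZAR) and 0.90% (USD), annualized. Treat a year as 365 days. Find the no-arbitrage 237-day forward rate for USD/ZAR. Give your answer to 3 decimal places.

F = S·e^((r_ZAR − r_USD)T) = 16.857 · e^((0.0660 − 0.0090) × 237/365)
= 16.857 · e^0.037011 = 16.857 × 1.037704
F = 17.493 ZAR per USD

17.493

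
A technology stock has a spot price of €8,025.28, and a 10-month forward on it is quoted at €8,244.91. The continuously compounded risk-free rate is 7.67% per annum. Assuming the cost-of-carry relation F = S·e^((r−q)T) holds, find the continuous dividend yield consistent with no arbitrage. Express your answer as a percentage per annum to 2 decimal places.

4.43%

From F = S·e^((r−q)T): (r − q) = ln(F/S)/T
ln(8244.91/8025.28) = ln(1.027367) = 0.026999
(r − q) = 0.026999 / (10/12) = 0.032399
q = r − ln(F/S)/T = 0.0767 − 0.032399 = 0.044301
q = 4.43%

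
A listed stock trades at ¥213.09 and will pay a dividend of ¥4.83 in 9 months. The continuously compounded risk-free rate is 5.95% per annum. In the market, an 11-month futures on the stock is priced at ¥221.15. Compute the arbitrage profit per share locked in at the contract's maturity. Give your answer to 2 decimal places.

PV(dividends) I = 4.83·e^(−0.0595·9/12) = 4.6192
Fair futures F* = (S − I)·e^(rT) = (213.09 − 4.6192)·e^0.054542 = 208.4708 × 1.056057 = 220.1570
Market ¥221.15 > fair 220.1570: forward overpriced → cash-and-carry (borrow at r, buy the stock and collect the dividends, short the forward).
Profit at T = |F_mkt − F*| = |221.15 − 220.1570| = ¥0.99 per share

¥0.99 per share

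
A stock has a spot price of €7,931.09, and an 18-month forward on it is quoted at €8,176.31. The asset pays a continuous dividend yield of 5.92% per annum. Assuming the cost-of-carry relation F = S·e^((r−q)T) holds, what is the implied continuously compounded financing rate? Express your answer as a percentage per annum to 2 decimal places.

7.95%

From F = S·e^((r−q)T): (r − q) = ln(F/S)/T
ln(8176.31/7931.09) = ln(1.030919) = 0.030451
(r − q) = 0.030451 / (18/12) = 0.020301
r = ln(F/S)/T + q = 0.020301 + 0.0592 = 0.079501
r = 7.95%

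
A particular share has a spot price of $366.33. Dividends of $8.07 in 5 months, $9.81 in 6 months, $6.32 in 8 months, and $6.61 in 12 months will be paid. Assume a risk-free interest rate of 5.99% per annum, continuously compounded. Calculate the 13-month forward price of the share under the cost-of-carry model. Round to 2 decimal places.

$359.21

PV(dividends) I = 8.07·e^(−0.0599·5/12) + 9.81·e^(−0.0599·6/12) + 6.32·e^(−0.0599·8/12) + 6.61·e^(−0.0599·12/12)
I = 7.8711 + 9.5205 + 6.0726 + 6.2257 = 29.6899
F = (S − I)·e^(rT) = (366.33 − 29.6899) · e^(0.0599·13/12)
= 336.6401 · e^0.064892 = 336.6401 × 1.067044 = $359.21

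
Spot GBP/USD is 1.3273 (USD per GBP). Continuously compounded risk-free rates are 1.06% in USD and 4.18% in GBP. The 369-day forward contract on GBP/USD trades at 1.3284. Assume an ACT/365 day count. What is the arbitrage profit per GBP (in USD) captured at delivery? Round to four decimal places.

Fair forward: F* = S·e^(carry·T), with carry = (r_USD − r_GBP) = 0.0106 − 0.0418 = -0.0312
F* = 1.3273 · e^(-0.0312 × 369/365) = 1.3273 · e^-0.031542 = 1.3273 × 0.968950 = 1.2861
Market 1.3284 > fair 1.2861: forward overpriced → cash-and-carry (buy spot, short the forward).
At maturity, profit = |F_mkt − F*| = |1.3284 − 1.2861| = 0.0423 per GBP (in USD)

0.0423 per GBP (in USD)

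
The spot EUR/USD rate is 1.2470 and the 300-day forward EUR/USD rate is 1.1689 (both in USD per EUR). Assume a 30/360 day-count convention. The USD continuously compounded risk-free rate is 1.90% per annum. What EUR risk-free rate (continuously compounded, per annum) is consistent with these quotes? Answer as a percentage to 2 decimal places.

F = S·e^((r_USD − r_EUR)T) ⇒ r_EUR = r_USD − ln(F/S)/T
ln(1.1689/1.2470) = -0.064678; /(300/360) = -0.077614
r_EUR = 0.0190 + 0.077614 = 0.096614
r_EUR = 9.66%

9.66%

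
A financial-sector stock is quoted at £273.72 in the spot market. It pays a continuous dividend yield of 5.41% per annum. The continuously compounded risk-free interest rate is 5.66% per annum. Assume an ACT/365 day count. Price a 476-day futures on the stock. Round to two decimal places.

F = S·e^((r − q)T) = 273.72 · e^((0.0566 − 0.0541) × 476/365)
= 273.72 · e^0.003260 = 273.72 × 1.003265
F = £274.61

£274.61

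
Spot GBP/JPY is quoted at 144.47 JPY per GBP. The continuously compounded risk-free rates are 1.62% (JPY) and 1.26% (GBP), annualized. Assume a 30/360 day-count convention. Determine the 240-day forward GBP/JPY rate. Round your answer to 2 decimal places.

144.82

F = S·e^((r_JPY − r_GBP)T) = 144.47 · e^((0.0162 − 0.0126) × 240/360)
= 144.47 · e^0.002400 = 144.47 × 1.002403
F = 144.82 JPY per GBP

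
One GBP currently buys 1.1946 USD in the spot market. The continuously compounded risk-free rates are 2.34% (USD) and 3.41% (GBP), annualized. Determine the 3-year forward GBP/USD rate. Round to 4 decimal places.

F = S·e^((r_USD − r_GBP)T) = 1.1946 · e^((0.0234 − 0.0341) × 3)
= 1.1946 · e^-0.032100 = 1.1946 × 0.968410
F = 1.1569 USD per GBP

1.1569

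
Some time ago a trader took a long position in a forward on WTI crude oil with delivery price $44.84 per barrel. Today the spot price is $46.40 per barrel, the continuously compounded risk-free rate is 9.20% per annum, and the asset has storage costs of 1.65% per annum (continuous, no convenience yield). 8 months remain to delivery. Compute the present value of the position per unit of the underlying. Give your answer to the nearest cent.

$4.74 per barrel

Current fair forward for the remaining 8 months: F = S·e^((r + u)·T), (r + u) = 0.0920 + 0.0165 = 0.1085
F = 46.40 · e^(0.1085 × 8/12) = 46.40 × 1.075014 = 49.8806
Value of long forward = (F − K)·e^(−rT) = (49.8806 − 44.84) · e^(−0.0920·8/12)
= 5.0406 × 0.940510 = 4.74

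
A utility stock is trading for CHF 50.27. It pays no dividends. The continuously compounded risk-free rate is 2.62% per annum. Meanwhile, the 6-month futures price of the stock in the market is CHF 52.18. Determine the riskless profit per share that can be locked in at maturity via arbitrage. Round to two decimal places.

CHF 1.25 per share

Fair futures: F* = S·e^(carry·T), with carry = r = 0.0262
F* = 50.27 · e^(0.0262 × 6/12) = 50.27 · e^0.013100 = 50.27 × 1.013186 = CHF 50.9329
Market CHF 52.18 > fair CHF 50.9329: forward overpriced → cash-and-carry (buy spot, short the forward).
At maturity, profit = |F_mkt − F*| = |52.18 − 50.9329| = CHF 1.25 per share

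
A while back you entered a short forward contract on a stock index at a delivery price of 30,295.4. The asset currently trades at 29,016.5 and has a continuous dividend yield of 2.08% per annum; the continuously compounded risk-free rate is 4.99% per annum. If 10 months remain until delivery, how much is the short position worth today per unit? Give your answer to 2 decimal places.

543.57

Current fair forward for the remaining 10 months: F = S·e^((r − q)·T), (r − q) = 0.0499 − 0.0208 = 0.0291
F = 29016.5 · e^(0.0291 × 10/12) = 29016.5 × 1.02454642 = 29728.7512
Value of long forward = (F − K)·e^(−rT) = (29728.7512 − 30295.4) · e^(−0.0499·10/12)
= -566.6488 × 0.95926939 = -543.57
Short position value = −(long value) = 543.57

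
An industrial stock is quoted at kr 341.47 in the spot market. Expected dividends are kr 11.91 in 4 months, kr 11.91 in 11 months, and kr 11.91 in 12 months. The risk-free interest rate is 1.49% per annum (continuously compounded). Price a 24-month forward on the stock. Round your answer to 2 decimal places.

PV(dividends) I = 11.91·e^(−0.0149·4/12) + 11.91·e^(−0.0149·11/12) + 11.91·e^(−0.0149·12/12)
I = 11.8510 + 11.7484 + 11.7339 = 35.3333
F = (S − I)·e^(rT) = (341.47 − 35.3333) · e^(0.0149·24/12)
= 306.1367 · e^0.029800 = 306.1367 × 1.030248 = kr 315.40

kr 315.40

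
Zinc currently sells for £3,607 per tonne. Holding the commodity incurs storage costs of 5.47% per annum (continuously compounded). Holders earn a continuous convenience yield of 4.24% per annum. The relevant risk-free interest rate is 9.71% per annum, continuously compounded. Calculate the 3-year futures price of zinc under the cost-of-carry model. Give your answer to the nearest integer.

Net carry = r + u − y = 0.0971 + 0.0547 − 0.0424 = 0.1094
F = S·e^((r+u−y)T) = 3607 · e^(0.1094 × 3) = 3607 · e^0.328200
= 3607 × 1.388467 = £5,008 per tonne

£5,008 per tonne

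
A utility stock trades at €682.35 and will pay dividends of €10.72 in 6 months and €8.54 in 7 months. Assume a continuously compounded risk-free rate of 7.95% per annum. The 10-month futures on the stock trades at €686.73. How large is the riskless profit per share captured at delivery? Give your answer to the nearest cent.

PV(dividends) I = 10.72·e^(−0.0795·6/12) + 8.54·e^(−0.0795·7/12) = 18.4552
Fair futures F* = (S − I)·e^(rT) = (682.35 − 18.4552)·e^0.066250 = 663.8948 × 1.068494 = 709.3676
Market €686.73 < fair 709.3676: forward underpriced → reverse cash-and-carry (short the stock, invest proceeds at r, pay the dividends, go long the forward).
Profit at T = |F_mkt − F*| = |686.73 − 709.3676| = €22.64 per share

€22.64 per share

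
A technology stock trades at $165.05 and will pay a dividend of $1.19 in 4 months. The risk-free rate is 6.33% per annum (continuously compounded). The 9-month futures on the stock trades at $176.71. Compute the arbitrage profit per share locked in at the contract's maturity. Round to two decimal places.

PV(dividends) I = 1.19·e^(−0.0633·4/12) = 1.1652
Fair futures F* = (S − I)·e^(rT) = (165.05 − 1.1652)·e^0.047475 = 163.8848 × 1.048620 = 171.8529
Market $176.71 > fair 171.8529: forward overpriced → cash-and-carry (borrow at r, buy the stock and collect the dividends, short the forward).
Profit at T = |F_mkt − F*| = |176.71 − 171.8529| = $4.86 per share

$4.86 per share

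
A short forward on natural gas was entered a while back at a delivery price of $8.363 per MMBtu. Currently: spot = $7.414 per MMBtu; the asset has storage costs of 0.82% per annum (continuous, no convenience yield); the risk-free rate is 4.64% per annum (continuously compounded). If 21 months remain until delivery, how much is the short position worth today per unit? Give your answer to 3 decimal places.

Current fair forward for the remaining 21 months: F = S·e^((r + u)·T), (r + u) = 0.0464 + 0.0082 = 0.0546
F = 7.414 · e^(0.0546 × 21/12) = 7.414 × 1.100264 = 8.1574
Value of long forward = (F − K)·e^(−rT) = (8.1574 − 8.363) · e^(−0.0464·21/12)
= -0.2056 × 0.922009 = -0.190
Short position value = −(long value) = $0.190

$0.190 per MMBtu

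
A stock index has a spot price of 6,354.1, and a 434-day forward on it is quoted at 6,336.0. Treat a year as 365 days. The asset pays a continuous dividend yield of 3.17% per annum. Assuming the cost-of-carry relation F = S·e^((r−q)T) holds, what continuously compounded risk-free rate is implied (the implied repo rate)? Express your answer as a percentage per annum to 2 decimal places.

From F = S·e^((r−q)T): (r − q) = ln(F/S)/T
ln(6336.0/6354.1) = ln(0.997151) = -0.002853
(r − q) = -0.002853 / (434/365) = -0.002399
r = ln(F/S)/T + q = -0.002399 + 0.0317 = 0.029301
r = 2.93%

2.93%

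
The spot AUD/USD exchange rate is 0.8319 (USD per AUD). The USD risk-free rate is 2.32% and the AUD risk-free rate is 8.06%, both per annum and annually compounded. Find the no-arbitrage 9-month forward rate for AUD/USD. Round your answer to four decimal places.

By covered interest parity, F = S · (1+r_USD)^T / (1+r_AUD)^T
= 0.8319 × 1.017350 / 1.059861 = 0.8319 × 0.959890
F = 0.7985 USD per AUD

0.7985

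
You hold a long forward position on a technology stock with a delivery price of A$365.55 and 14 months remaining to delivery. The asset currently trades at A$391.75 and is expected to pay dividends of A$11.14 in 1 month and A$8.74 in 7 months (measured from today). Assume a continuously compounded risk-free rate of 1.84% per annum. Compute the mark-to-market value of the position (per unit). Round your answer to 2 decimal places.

A$14.19

PV(remaining dividends) I = 11.14·e^(−0.0184·1/12) + 8.74·e^(−0.0184·7/12) = 19.7696
Current forward F = (S − I)·e^(rT) = (391.75 − 19.7696)·e^(0.0184·14/12) = 371.9804 × 1.021699 = 380.0520
Value (long) = (F − K)·e^(−rT) = (380.0520 − 365.55) × 0.978762 = 14.1940
Value = A$14.19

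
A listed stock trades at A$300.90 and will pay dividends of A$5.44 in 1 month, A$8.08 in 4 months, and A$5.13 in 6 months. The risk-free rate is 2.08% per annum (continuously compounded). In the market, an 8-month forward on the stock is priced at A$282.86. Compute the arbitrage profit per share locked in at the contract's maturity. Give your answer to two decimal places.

PV(dividends) I = 5.44·e^(−0.0208·1/12) + 8.08·e^(−0.0208·4/12) + 5.13·e^(−0.0208·6/12) = 18.5317
Fair forward F* = (S − I)·e^(rT) = (300.90 − 18.5317)·e^0.013867 = 282.3683 × 1.013964 = 286.3113
Market A$282.86 < fair 286.3113: forward underpriced → reverse cash-and-carry (short the stock, invest proceeds at r, pay the dividends, go long the forward).
Profit at T = |F_mkt − F*| = |282.86 − 286.3113| = A$3.45 per share

A$3.45 per share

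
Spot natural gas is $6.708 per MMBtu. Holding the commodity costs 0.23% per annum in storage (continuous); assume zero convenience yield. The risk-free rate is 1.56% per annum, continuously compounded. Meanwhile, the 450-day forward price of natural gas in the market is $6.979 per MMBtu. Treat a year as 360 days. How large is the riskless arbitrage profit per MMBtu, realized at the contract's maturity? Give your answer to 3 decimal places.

$0.119 per MMBtu

Fair forward: F* = S·e^(carry·T), with carry = (r + u) = 0.0156 + 0.0023 = 0.0179
F* = 6.708 · e^(0.0179 × 450/360) = 6.708 · e^0.022375 = 6.708 × 1.022627 = $6.8598
Market $6.979 > fair $6.8598: forward overpriced → cash-and-carry (buy spot, short the forward).
At maturity, profit = |F_mkt − F*| = |6.979 − 6.8598| = $0.119 per MMBtu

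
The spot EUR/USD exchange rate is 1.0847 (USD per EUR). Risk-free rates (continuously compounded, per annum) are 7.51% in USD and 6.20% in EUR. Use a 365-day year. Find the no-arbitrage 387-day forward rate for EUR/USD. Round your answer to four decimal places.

F = S·e^((r_USD − r_EUR)T) = 1.0847 · e^((0.0751 − 0.0620) × 387/365)
= 1.0847 · e^0.013890 = 1.0847 × 1.013987
F = 1.0999 USD per EUR

1.0999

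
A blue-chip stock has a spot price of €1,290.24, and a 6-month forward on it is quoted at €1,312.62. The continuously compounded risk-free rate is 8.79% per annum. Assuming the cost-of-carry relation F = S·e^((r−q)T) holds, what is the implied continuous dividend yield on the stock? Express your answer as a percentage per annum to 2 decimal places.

5.35%

From F = S·e^((r−q)T): (r − q) = ln(F/S)/T
ln(1312.62/1290.24) = ln(1.017346) = 0.017197
(r − q) = 0.017197 / (6/12) = 0.034394
q = r − ln(F/S)/T = 0.0879 − 0.034394 = 0.053506
q = 5.35%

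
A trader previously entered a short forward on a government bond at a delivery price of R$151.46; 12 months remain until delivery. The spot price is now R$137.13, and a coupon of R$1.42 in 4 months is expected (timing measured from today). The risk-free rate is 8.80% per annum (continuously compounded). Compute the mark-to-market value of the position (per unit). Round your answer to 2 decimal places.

R$2.95

PV(remaining coupons) I = 1.42·e^(−0.0880·4/12) = 1.3790
Current forward F = (S − I)·e^(rT) = (137.13 − 1.3790)·e^(0.0880·12/12) = 135.7510 × 1.091988 = 148.2385
Value (long) = (F − K)·e^(−rT) = (148.2385 − 151.46) × 0.915761 = -2.9501
Short position value = −(long value) = R$2.95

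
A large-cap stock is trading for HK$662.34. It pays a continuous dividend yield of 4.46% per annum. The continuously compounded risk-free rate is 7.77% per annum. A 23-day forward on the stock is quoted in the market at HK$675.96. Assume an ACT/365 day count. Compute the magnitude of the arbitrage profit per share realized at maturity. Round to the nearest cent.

Fair forward: F* = S·e^(carry·T), with carry = (r − q) = 0.0777 − 0.0446 = 0.0331
F* = 662.34 · e^(0.0331 × 23/365) = 662.34 · e^0.002086 = 662.34 × 1.002088 = HK$663.7230
Market HK$675.96 > fair HK$663.7230: forward overpriced → cash-and-carry (buy spot, short the forward).
At maturity, profit = |F_mkt − F*| = |675.96 − 663.7230| = HK$12.24 per share

HK$12.24 per share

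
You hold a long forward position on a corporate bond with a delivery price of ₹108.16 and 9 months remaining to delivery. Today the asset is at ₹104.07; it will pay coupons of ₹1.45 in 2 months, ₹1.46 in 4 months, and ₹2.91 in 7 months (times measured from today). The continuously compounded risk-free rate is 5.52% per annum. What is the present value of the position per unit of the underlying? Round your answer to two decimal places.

-₹5.39

PV(remaining coupons) I = 1.45·e^(−0.0552·2/12) + 1.46·e^(−0.0552·4/12) + 2.91·e^(−0.0552·7/12) = 5.6879
Current forward F = (S − I)·e^(rT) = (104.07 − 5.6879)·e^(0.0552·9/12) = 98.3821 × 1.042269 = 102.5406
Value (long) = (F − K)·e^(−rT) = (102.5406 − 108.16) × 0.959445 = -5.3915
Value = -₹5.39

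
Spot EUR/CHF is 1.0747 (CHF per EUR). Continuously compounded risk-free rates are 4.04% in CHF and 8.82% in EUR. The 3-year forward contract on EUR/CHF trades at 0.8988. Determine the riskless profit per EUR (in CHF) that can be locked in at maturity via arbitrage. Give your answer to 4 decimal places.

0.0323 per EUR (in CHF)

Fair forward: F* = S·e^(carry·T), with carry = (r_CHF − r_EUR) = 0.0404 − 0.0882 = -0.0478
F* = 1.0747 · e^(-0.0478 × 3) = 1.0747 · e^-0.143400 = 1.0747 × 0.866407 = 0.9311
Market 0.8988 < fair 0.9311: forward underpriced → reverse cash-and-carry (short spot, go long the forward).
At maturity, profit = |F_mkt − F*| = |0.8988 − 0.9311| = 0.0323 per EUR (in CHF)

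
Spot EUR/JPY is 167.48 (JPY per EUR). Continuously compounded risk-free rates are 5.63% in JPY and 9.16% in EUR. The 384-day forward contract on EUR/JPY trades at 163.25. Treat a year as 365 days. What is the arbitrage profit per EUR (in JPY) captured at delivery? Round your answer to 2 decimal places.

Fair forward: F* = S·e^(carry·T), with carry = (r_JPY − r_EUR) = 0.0563 − 0.0916 = -0.0353
F* = 167.48 · e^(-0.0353 × 384/365) = 167.48 · e^-0.037138 = 167.48 × 0.963543 = 161.3742
Market 163.25 > fair 161.3742: forward overpriced → cash-and-carry (buy spot, short the forward).
At maturity, profit = |F_mkt − F*| = |163.25 − 161.3742| = 1.88 per EUR (in JPY)

1.88 per EUR (in JPY)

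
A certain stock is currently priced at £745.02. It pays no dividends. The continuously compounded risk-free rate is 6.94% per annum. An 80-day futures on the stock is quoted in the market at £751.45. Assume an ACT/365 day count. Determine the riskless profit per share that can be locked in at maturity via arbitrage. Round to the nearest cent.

£4.99 per share

Fair futures: F* = S·e^(carry·T), with carry = r = 0.0694
F* = 745.02 · e^(0.0694 × 80/365) = 745.02 · e^0.015211 = 745.02 × 1.015327 = £756.4389
Market £751.45 < fair £756.4389: forward underpriced → reverse cash-and-carry (short spot, go long the forward).
At maturity, profit = |F_mkt − F*| = |751.45 − 756.4389| = £4.99 per share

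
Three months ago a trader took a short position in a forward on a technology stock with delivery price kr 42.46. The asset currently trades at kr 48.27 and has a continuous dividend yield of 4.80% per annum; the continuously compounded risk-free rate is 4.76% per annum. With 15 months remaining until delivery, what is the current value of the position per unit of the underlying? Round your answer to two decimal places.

Current fair forward for the remaining 15 months: F = S·e^((r − q)·T), (r − q) = 0.0476 − 0.0480 = -0.0004
F = 48.27 · e^(-0.0004 × 15/12) = 48.27 × 0.999500 = 48.2459
Value of long forward = (F − K)·e^(−rT) = (48.2459 − 42.46) · e^(−0.0476·15/12)
= 5.7859 × 0.942236 = 5.45
Short position value = −(long value) = -kr 5.45

-kr 5.45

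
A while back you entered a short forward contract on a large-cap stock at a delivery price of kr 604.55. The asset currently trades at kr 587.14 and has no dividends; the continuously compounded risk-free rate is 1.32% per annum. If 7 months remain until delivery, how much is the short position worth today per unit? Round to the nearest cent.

Current fair forward for the remaining 7 months: F = S·e^(r·T), r = 0.0132
F = 587.14 · e^(0.0132 × 7/12) = 587.14 × 1.007730 = 591.6786
Value of long forward = (F − K)·e^(−rT) = (591.6786 − 604.55) · e^(−0.0132·7/12)
= -12.8714 × 0.992330 = -12.77
Short position value = −(long value) = kr 12.77

kr 12.77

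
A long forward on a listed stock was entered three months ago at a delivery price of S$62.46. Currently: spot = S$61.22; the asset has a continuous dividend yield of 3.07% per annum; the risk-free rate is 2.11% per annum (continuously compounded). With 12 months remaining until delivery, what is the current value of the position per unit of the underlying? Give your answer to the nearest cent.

Current fair forward for the remaining 12 months: F = S·e^((r − q)·T), (r − q) = 0.0211 − 0.0307 = -0.0096
F = 61.22 · e^(-0.0096 × 12/12) = 61.22 × 0.990446 = 60.6351
Value of long forward = (F − K)·e^(−rT) = (60.6351 − 62.46) · e^(−0.0211·12/12)
= -1.8249 × 0.979121 = -1.79

-S$1.79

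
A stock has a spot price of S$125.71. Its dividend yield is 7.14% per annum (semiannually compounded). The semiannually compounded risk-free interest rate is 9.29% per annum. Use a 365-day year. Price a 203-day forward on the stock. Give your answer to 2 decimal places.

F = S · (1+r/2)^(2T) / (1+q/2)^(2T)
= 125.71 × 1.051801 / 1.039789 = 125.71 × 1.011552
F = S$127.16

S$127.16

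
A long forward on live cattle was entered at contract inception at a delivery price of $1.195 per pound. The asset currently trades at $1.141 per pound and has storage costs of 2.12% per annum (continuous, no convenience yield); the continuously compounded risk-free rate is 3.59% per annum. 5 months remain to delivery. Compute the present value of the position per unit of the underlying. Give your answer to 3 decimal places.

-$0.026 per pound

Current fair forward for the remaining 5 months: F = S·e^((r + u)·T), (r + u) = 0.0359 + 0.0212 = 0.0571
F = 1.141 · e^(0.0571 × 5/12) = 1.141 × 1.024077 = 1.1685
Value of long forward = (F − K)·e^(−rT) = (1.1685 − 1.195) · e^(−0.0359·5/12)
= -0.0265 × 0.985153 = -0.026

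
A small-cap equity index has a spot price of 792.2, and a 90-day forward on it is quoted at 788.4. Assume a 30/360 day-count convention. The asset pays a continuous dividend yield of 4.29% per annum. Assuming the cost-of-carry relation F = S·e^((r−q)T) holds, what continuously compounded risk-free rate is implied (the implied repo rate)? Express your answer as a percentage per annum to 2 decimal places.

2.37%

From F = S·e^((r−q)T): (r − q) = ln(F/S)/T
ln(788.4/792.2) = ln(0.995203) = -0.004809
(r − q) = -0.004809 / (90/360) = -0.019236
r = ln(F/S)/T + q = -0.019236 + 0.0429 = 0.023664
r = 2.37%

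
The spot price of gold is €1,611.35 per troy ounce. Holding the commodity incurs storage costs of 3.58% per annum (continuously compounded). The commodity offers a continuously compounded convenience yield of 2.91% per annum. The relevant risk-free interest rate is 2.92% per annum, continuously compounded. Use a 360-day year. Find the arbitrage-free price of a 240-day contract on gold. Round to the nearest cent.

€1,650.38 per troy ounce

Net carry = r + u − y = 0.0292 + 0.0358 − 0.0291 = 0.0359
F = S·e^((r+u−y)T) = 1611.35 · e^(0.0359 × 240/360) = 1611.35 · e^0.02393333
= 1611.35 × 1.02422203 = €1,650.38 per troy ounce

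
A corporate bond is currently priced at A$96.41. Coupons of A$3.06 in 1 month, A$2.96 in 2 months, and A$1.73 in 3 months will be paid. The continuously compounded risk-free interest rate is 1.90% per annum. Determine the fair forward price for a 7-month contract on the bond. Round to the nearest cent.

PV(coupons) I = 3.06·e^(−0.0190·1/12) + 2.96·e^(−0.0190·2/12) + 1.73·e^(−0.0190·3/12)
I = 3.0552 + 2.9506 + 1.7218 = 7.7276
F = (S − I)·e^(rT) = (96.41 − 7.7276) · e^(0.0190·7/12)
= 88.6824 · e^0.011083 = 88.6824 × 1.011145 = A$89.67

A$89.67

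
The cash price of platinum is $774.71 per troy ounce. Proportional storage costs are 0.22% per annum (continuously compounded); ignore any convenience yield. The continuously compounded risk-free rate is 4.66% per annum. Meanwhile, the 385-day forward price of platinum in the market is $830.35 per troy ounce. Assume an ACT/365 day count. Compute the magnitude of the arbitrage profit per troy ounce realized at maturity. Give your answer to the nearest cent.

Fair forward: F* = S·e^(carry·T), with carry = (r + u) = 0.0466 + 0.0022 = 0.0488
F* = 774.71 · e^(0.0488 × 385/365) = 774.71 · e^0.051474 = 774.71 × 1.052822 = $815.6317
Market $830.35 > fair $815.6317: forward overpriced → cash-and-carry (buy spot, short the forward).
At maturity, profit = |F_mkt − F*| = |830.35 − 815.6317| = $14.72 per troy ounce

$14.72 per troy ounce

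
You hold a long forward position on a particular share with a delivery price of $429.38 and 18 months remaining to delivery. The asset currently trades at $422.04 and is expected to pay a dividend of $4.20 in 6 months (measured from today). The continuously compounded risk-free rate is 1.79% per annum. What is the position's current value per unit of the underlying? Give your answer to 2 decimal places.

PV(remaining dividends) I = 4.20·e^(−0.0179·6/12) = 4.1626
Current forward F = (S − I)·e^(rT) = (422.04 − 4.1626)·e^(0.0179·18/12) = 417.8774 × 1.027214 = 429.2495
Value (long) = (F − K)·e^(−rT) = (429.2495 − 429.38) × 0.973507 = -0.1270
Value = -$0.13

-$0.13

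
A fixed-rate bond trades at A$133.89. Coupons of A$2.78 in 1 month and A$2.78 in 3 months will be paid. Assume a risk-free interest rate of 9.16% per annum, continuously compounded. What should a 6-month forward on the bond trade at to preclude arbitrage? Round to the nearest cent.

A$134.43

PV(coupons) I = 2.78·e^(−0.0916·1/12) + 2.78·e^(−0.0916·3/12)
I = 2.7589 + 2.7171 = 5.4760
F = (S − I)·e^(rT) = (133.89 − 5.4760) · e^(0.0916·6/12)
= 128.4140 · e^0.045800 = 128.4140 × 1.046865 = A$134.43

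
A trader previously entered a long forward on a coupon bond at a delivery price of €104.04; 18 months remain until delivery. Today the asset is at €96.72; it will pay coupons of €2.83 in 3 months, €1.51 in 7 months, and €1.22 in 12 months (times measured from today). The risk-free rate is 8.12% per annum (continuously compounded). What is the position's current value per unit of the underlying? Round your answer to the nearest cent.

PV(remaining coupons) I = 2.83·e^(−0.0812·3/12) + 1.51·e^(−0.0812·7/12) + 1.22·e^(−0.0812·12/12) = 5.3381
Current forward F = (S − I)·e^(rT) = (96.72 − 5.3381)·e^(0.0812·18/12) = 91.3819 × 1.129528 = 103.2184
Value (long) = (F − K)·e^(−rT) = (103.2184 − 104.04) × 0.885325 = -0.7274
Value = -€0.73

-€0.73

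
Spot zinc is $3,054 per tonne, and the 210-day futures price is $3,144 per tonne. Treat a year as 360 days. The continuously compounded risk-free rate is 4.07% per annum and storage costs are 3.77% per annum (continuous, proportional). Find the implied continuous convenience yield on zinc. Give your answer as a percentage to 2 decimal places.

F = S·e^((r+u−y)T) ⇒ (r+u−y) = ln(F/S)/T
ln(3144/3054) = 0.029044; /T ⇒ 0.049790
y = r + u − ln(F/S)/T = 0.0407 + 0.0377 − 0.049790 = 0.028610
y = 2.86%

2.86%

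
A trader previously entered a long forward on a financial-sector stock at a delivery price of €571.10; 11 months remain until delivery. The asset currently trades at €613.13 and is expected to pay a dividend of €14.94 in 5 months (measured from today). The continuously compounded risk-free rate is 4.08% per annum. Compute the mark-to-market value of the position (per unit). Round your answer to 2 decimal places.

€48.31

PV(remaining dividends) I = 14.94·e^(−0.0408·5/12) = 14.6882
Current forward F = (S − I)·e^(rT) = (613.13 − 14.6882)·e^(0.0408·11/12) = 598.4418 × 1.038108 = 621.2472
Value (long) = (F − K)·e^(−rT) = (621.2472 − 571.10) × 0.963291 = 48.3063
Value = €48.31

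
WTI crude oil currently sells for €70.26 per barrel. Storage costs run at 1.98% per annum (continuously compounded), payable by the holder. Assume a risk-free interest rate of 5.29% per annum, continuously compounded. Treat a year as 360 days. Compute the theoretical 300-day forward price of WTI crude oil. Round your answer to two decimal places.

Net carry = r + u − y = 0.0529 + 0.0198 − 0.0000 = 0.0727
F = S·e^((r+u−y)T) = 70.26 · e^(0.0727 × 300/360) = 70.26 · e^0.060583
= 70.26 × 1.062456 = €74.65 per barrel

€74.65 per barrel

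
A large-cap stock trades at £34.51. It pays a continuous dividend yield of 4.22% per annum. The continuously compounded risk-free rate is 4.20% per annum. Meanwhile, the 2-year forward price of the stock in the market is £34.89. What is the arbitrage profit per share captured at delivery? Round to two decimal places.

Fair forward: F* = S·e^(carry·T), with carry = (r − q) = 0.0420 − 0.0422 = -0.0002
F* = 34.51 · e^(-0.0002 × 2) = 34.51 · e^-0.000400 = 34.51 × 0.999600 = £34.4962
Market £34.89 > fair £34.4962: forward overpriced → cash-and-carry (buy spot, short the forward).
At maturity, profit = |F_mkt − F*| = |34.89 − 34.4962| = £0.39 per share

£0.39 per share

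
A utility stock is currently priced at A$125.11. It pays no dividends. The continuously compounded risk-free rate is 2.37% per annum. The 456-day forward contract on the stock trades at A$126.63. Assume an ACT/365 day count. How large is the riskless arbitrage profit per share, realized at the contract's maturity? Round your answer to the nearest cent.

A$2.24 per share

Fair forward: F* = S·e^(carry·T), with carry = r = 0.0237
F* = 125.11 · e^(0.0237 × 456/365) = 125.11 · e^0.029609 = 125.11 × 1.030052 = A$128.8698
Market A$126.63 < fair A$128.8698: forward underpriced → reverse cash-and-carry (short spot, go long the forward).
At maturity, profit = |F_mkt − F*| = |126.63 − 128.8698| = A$2.24 per share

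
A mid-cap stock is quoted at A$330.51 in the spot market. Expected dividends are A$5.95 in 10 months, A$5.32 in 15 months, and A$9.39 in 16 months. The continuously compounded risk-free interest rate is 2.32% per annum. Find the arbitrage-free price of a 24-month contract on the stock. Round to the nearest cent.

A$325.14

PV(dividends) I = 5.95·e^(−0.0232·10/12) + 5.32·e^(−0.0232·15/12) + 9.39·e^(−0.0232·16/12)
I = 5.8361 + 5.1679 + 9.1040 = 20.1080
F = (S − I)·e^(rT) = (330.51 − 20.1080) · e^(0.0232·24/12)
= 310.4020 · e^0.046400 = 310.4020 × 1.047493 = A$325.14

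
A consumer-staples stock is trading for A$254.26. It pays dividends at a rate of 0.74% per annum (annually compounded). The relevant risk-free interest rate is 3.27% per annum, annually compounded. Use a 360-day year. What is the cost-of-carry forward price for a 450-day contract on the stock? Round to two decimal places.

A$262.27

F = S · (1+r)^T / (1+q)^T
= 254.26 × 1.041041 / 1.009259 = 254.26 × 1.031490
F = A$262.27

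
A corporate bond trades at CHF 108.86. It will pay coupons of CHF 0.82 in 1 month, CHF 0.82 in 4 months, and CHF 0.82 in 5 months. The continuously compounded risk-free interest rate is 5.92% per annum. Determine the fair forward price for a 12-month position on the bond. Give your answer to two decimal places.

CHF 112.93

PV(coupons) I = 0.82·e^(−0.0592·1/12) + 0.82·e^(−0.0592·4/12) + 0.82·e^(−0.0592·5/12)
I = 0.8160 + 0.8040 + 0.8000 = 2.4200
F = (S − I)·e^(rT) = (108.86 − 2.4200) · e^(0.0592·12/12)
= 106.4400 · e^0.059200 = 106.4400 × 1.060987 = CHF 112.93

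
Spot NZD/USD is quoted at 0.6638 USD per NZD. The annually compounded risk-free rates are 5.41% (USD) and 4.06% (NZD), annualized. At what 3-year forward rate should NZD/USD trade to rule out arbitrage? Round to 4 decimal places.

By covered interest parity, F = S · (1+r_USD)^T / (1+r_NZD)^T
= 0.6638 × 1.171239 / 1.126812 = 0.6638 × 1.039427
F = 0.6900 USD per NZD

0.6900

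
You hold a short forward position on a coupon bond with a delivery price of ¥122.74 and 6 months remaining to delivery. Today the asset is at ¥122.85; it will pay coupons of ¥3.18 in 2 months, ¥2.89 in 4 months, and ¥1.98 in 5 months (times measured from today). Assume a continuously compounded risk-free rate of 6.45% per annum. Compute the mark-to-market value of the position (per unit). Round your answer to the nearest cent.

¥3.90

PV(remaining coupons) I = 3.18·e^(−0.0645·2/12) + 2.89·e^(−0.0645·4/12) + 1.98·e^(−0.0645·5/12) = 7.9020
Current forward F = (S − I)·e^(rT) = (122.85 − 7.9020)·e^(0.0645·6/12) = 114.9480 × 1.032776 = 118.7155
Value (long) = (F − K)·e^(−rT) = (118.7155 − 122.74) × 0.968264 = -3.8968
Short position value = −(long value) = ¥3.90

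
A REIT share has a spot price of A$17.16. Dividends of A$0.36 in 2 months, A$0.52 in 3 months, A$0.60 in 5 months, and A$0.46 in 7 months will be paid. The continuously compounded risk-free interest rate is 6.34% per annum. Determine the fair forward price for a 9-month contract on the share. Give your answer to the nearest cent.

PV(dividends) I = 0.36·e^(−0.0634·2/12) + 0.52·e^(−0.0634·3/12) + 0.60·e^(−0.0634·5/12) + 0.46·e^(−0.0634·7/12)
I = 0.3562 + 0.5118 + 0.5844 + 0.4433 = 1.8957
F = (S − I)·e^(rT) = (17.16 − 1.8957) · e^(0.0634·9/12)
= 15.2643 · e^0.047550 = 15.2643 × 1.048699 = A$16.01

A$16.01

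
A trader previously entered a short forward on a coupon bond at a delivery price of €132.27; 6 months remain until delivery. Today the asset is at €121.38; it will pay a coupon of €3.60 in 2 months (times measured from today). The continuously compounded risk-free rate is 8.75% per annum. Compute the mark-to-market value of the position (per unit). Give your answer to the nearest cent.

PV(remaining coupons) I = 3.60·e^(−0.0875·2/12) = 3.5479
Current forward F = (S − I)·e^(rT) = (121.38 − 3.5479)·e^(0.0875·6/12) = 117.8321 × 1.044721 = 123.1017
Value (long) = (F − K)·e^(−rT) = (123.1017 − 132.27) × 0.957193 = -8.7758
Short position value = −(long value) = €8.78

€8.78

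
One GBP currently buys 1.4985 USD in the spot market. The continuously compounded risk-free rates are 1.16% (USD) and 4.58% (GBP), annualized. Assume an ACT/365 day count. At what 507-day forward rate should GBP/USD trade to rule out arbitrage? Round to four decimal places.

1.4290

F = S·e^((r_USD − r_GBP)T) = 1.4985 · e^((0.0116 − 0.0458) × 507/365)
= 1.4985 · e^-0.047505 = 1.4985 × 0.953606
F = 1.4290 USD per GBP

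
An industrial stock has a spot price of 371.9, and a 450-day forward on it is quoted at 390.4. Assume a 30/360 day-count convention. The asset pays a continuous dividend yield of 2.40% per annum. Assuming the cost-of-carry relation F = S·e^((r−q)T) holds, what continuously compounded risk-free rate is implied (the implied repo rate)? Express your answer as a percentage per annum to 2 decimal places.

6.28%

From F = S·e^((r−q)T): (r − q) = ln(F/S)/T
ln(390.4/371.9) = ln(1.049745) = 0.048547
(r − q) = 0.048547 / (450/360) = 0.038838
r = ln(F/S)/T + q = 0.038838 + 0.0240 = 0.062838
r = 6.28%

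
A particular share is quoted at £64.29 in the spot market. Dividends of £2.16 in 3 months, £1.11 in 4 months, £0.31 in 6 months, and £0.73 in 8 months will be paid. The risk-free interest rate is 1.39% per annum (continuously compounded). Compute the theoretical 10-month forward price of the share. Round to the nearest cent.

PV(dividends) I = 2.16·e^(−0.0139·3/12) + 1.11·e^(−0.0139·4/12) + 0.31·e^(−0.0139·6/12) + 0.73·e^(−0.0139·8/12)
I = 2.1525 + 1.1049 + 0.3079 + 0.7233 = 4.2886
F = (S − I)·e^(rT) = (64.29 − 4.2886) · e^(0.0139·10/12)
= 60.0014 · e^0.011583 = 60.0014 × 1.011650 = £60.70

£60.70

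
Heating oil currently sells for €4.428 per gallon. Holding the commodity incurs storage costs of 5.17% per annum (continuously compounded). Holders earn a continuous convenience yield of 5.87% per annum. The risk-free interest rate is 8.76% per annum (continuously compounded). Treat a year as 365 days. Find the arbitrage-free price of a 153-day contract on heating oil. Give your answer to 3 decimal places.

Net carry = r + u − y = 0.0876 + 0.0517 − 0.0587 = 0.0806
F = S·e^((r+u−y)T) = 4.428 · e^(0.0806 × 153/365) = 4.428 · e^0.033786
= 4.428 × 1.034363 = €4.580 per gallon

€4.580 per gallon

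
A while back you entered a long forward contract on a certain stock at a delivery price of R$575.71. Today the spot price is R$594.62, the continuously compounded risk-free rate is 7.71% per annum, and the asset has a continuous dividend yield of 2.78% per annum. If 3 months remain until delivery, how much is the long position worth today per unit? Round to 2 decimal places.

R$25.78

Current fair forward for the remaining 3 months: F = S·e^((r − q)·T), (r − q) = 0.0771 − 0.0278 = 0.0493
F = 594.62 · e^(0.0493 × 3/12) = 594.62 × 1.012401 = 601.9939
Value of long forward = (F − K)·e^(−rT) = (601.9939 − 575.71) · e^(−0.0771·3/12)
= 26.2839 × 0.980910 = 25.78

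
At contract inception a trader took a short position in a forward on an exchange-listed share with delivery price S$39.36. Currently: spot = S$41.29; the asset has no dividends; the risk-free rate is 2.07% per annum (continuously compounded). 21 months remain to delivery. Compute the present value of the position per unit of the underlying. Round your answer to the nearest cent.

Current fair forward for the remaining 21 months: F = S·e^(r·T), r = 0.0207
F = 41.29 · e^(0.0207 × 21/12) = 41.29 × 1.036889 = 42.8131
Value of long forward = (F − K)·e^(−rT) = (42.8131 − 39.36) · e^(−0.0207·21/12)
= 3.4531 × 0.964423 = 3.33
Short position value = −(long value) = -S$3.33

-S$3.33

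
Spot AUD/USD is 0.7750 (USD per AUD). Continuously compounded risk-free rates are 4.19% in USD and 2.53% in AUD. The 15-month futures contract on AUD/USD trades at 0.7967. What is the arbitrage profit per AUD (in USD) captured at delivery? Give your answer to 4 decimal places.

Fair futures: F* = S·e^(carry·T), with carry = (r_USD − r_AUD) = 0.0419 − 0.0253 = 0.0166
F* = 0.7750 · e^(0.0166 × 15/12) = 0.7750 · e^0.020750 = 0.7750 × 1.020967 = 0.7912
Market 0.7967 > fair 0.7912: forward overpriced → cash-and-carry (buy spot, short the forward).
At maturity, profit = |F_mkt − F*| = |0.7967 − 0.7912| = 0.0055 per AUD (in USD)

0.0055 per AUD (in USD)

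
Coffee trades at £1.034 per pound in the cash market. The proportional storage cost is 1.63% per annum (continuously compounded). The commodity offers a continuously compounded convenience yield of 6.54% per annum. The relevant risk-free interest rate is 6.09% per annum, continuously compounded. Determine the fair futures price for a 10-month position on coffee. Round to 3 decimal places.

£1.044 per pound

Net carry = r + u − y = 0.0609 + 0.0163 − 0.0654 = 0.0118
F = S·e^((r+u−y)T) = 1.034 · e^(0.0118 × 10/12) = 1.034 · e^0.009833
= 1.034 × 1.009882 = £1.044 per pound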